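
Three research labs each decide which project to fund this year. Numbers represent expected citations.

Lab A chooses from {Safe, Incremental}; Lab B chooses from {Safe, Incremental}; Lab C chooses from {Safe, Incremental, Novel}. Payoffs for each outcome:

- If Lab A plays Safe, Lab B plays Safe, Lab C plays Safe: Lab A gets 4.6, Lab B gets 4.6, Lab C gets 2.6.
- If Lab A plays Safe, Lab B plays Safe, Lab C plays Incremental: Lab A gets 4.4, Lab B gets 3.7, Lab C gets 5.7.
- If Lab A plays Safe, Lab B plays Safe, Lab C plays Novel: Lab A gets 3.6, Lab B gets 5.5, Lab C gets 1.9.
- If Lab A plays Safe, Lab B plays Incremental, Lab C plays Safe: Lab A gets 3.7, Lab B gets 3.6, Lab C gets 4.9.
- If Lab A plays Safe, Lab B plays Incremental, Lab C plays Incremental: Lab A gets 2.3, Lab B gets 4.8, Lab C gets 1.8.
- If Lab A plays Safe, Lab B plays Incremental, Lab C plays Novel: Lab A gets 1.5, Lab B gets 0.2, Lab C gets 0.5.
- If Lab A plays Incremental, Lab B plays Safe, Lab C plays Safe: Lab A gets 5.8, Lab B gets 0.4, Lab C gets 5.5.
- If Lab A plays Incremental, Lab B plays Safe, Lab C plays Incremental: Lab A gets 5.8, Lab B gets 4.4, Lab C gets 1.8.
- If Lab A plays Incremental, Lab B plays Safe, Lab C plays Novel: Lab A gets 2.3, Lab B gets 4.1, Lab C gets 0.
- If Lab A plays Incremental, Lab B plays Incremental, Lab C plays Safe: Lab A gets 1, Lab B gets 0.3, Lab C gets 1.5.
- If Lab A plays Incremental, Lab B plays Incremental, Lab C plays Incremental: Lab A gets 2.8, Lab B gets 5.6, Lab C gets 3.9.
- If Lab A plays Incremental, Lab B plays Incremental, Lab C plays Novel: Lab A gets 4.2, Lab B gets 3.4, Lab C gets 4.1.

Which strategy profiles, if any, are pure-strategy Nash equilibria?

(Safe, Safe, Safe): Lab A can switch to Incremental (4.6 → 5.8). Not NE.
(Safe, Safe, Incremental): Lab A can switch to Incremental (4.4 → 5.8). Not NE.
(Safe, Safe, Novel): Lab C can switch to Safe (1.9 → 2.6). Not NE.
(Safe, Incremental, Safe): Lab B can switch to Safe (3.6 → 4.6). Not NE.
(Safe, Incremental, Incremental): Lab A can switch to Incremental (2.3 → 2.8). Not NE.
(Safe, Incremental, Novel): Lab A can switch to Incremental (1.5 → 4.2). Not NE.
(Incremental, Safe, Safe): Lab A gets 5.8, best alternative 4.6; Lab B gets 0.4, best alternative 0.3; Lab C gets 5.5, best alternative 1.8. No profitable deviation — NE.
(The remaining 5 profiles each have a profitable deviation by the same check.)

Pure NE: (Incremental, Safe, Safe)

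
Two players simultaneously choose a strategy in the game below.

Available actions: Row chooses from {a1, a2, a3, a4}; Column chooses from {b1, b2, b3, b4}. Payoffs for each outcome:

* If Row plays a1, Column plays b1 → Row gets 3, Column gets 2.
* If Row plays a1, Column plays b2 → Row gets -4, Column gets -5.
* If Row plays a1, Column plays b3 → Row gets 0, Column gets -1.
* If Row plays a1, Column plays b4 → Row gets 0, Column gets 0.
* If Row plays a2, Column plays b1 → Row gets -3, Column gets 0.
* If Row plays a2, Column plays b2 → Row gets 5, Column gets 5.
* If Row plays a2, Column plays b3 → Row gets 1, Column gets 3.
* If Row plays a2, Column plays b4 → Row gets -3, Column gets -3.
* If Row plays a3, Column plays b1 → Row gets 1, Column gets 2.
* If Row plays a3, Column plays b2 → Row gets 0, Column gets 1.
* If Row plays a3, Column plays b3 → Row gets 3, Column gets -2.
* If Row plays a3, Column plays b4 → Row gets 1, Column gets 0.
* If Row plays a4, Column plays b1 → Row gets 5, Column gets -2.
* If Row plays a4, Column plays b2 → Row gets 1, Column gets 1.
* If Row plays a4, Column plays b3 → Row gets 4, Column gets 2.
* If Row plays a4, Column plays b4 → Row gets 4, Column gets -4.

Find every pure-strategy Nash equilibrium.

Row against b1: payoffs 3, -3, 1, 5 → best response a4.
Row against b2: payoffs -4, 5, 0, 1 → best response a2.
Row against b3: payoffs 0, 1, 3, 4 → best response a4.
Row against b4: payoffs 0, -3, 1, 4 → best response a4.
Column against a1: payoffs 2, -5, -1, 0 → best response b1.
Column against a2: payoffs 0, 5, 3, -3 → best response b2.
Column against a3: payoffs 2, 1, -2, 0 → best response b1.
Column against a4: payoffs -2, 1, 2, -4 → best response b3.
Mutual best responses: (a2, b2); (a4, b3).

Pure-strategy Nash equilibria: (a2, b2) and (a4, b3)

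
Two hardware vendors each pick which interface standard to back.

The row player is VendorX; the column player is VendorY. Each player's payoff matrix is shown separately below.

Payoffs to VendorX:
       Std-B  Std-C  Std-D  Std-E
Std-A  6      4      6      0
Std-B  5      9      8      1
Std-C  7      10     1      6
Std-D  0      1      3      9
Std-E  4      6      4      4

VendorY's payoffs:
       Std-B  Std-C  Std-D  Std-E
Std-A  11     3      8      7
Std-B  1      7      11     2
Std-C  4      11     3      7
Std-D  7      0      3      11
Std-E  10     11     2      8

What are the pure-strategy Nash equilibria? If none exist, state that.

Pure-strategy Nash equilibria: (Std-B, Std-D) and (Std-C, Std-C) and (Std-D, Std-E)

For each player, find the best response to each opponent profile; mutual best responses are the pure NE.
VendorX against Std-B: payoffs 6, 5, 7, 0, 4 → best response Std-C.
VendorX against Std-C: payoffs 4, 9, 10, 1, 6 → best response Std-C.
VendorX against Std-D: payoffs 6, 8, 1, 3, 4 → best response Std-B.
VendorX against Std-E: payoffs 0, 1, 6, 9, 4 → best response Std-D.
VendorY against Std-A: payoffs 11, 3, 8, 7 → best response Std-B.
VendorY against Std-B: payoffs 1, 7, 11, 2 → best response Std-D.
VendorY against Std-C: payoffs 4, 11, 3, 7 → best response Std-C.
VendorY against Std-D: payoffs 7, 0, 3, 11 → best response Std-E.
VendorY against Std-E: payoffs 10, 11, 2, 8 → best response Std-C.
Mutual best responses: (Std-B, Std-D); (Std-C, Std-C); (Std-D, Std-E).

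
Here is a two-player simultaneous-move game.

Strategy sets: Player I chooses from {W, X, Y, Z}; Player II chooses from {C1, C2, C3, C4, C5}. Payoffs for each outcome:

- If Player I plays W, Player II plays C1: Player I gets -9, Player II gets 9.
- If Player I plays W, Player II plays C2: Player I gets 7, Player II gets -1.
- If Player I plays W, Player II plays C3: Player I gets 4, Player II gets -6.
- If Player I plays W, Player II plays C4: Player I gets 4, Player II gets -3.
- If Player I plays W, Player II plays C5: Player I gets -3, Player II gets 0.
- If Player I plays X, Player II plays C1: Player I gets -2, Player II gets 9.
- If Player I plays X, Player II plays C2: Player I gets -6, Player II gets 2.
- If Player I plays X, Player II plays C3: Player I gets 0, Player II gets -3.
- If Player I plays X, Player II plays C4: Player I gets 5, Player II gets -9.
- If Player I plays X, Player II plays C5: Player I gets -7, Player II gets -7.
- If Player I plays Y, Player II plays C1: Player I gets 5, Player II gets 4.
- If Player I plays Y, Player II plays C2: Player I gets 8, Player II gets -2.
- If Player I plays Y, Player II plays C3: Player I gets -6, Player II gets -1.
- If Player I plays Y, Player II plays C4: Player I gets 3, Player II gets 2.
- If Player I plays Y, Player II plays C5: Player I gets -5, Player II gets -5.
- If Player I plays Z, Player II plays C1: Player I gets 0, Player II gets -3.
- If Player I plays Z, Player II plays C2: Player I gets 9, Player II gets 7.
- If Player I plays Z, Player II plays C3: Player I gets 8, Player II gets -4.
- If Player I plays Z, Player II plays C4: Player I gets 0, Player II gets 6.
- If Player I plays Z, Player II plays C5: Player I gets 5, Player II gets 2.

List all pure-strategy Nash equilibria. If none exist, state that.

Player I against C1: payoffs -9, -2, 5, 0 → best response Y.
Player I against C2: payoffs 7, -6, 8, 9 → best response Z.
Player I against C3: payoffs 4, 0, -6, 8 → best response Z.
Player I against C4: payoffs 4, 5, 3, 0 → best response X.
Player I against C5: payoffs -3, -7, -5, 5 → best response Z.
Player II against W: payoffs 9, -1, -6, -3, 0 → best response C1.
Player II against X: payoffs 9, 2, -3, -9, -7 → best response C1.
Player II against Y: payoffs 4, -2, -1, 2, -5 → best response C1.
Player II against Z: payoffs -3, 7, -4, 6, 2 → best response C2.
Mutual best responses: (Y, C1); (Z, C2).

Pure-strategy Nash equilibria: (Y, C1) and (Z, C2)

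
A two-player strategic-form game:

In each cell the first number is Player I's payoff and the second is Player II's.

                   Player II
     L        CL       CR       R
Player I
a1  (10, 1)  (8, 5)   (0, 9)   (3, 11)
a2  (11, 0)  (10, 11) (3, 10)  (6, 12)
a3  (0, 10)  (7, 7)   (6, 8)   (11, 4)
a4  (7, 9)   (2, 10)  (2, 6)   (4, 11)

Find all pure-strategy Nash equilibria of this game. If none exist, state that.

Player I against L: payoffs 10, 11, 0, 7 → best response a2.
Player I against CL: payoffs 8, 10, 7, 2 → best response a2.
Player I against CR: payoffs 0, 3, 6, 2 → best response a3.
Player I against R: payoffs 3, 6, 11, 4 → best response a3.
Player II against a1: payoffs 1, 5, 9, 11 → best response R.
Player II against a2: payoffs 0, 11, 10, 12 → best response R.
Player II against a3: payoffs 10, 7, 8, 4 → best response L.
Player II against a4: payoffs 9, 10, 6, 11 → best response R.
No profile is a mutual best response for all players.

none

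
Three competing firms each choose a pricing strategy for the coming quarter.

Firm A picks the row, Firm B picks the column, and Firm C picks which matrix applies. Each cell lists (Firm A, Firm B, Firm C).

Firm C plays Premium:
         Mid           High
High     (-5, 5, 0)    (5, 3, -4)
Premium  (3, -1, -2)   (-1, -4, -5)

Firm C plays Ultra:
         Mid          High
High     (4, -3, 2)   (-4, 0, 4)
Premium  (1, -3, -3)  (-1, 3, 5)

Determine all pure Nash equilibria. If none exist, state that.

(High, Mid, Premium): Firm A can switch to Premium (-5 → 3). Not NE.
(High, Mid, Ultra): Firm B can switch to High (-3 → 0). Not NE.
(High, High, Premium): Firm B can switch to Mid (3 → 5). Not NE.
(High, High, Ultra): Firm A can switch to Premium (-4 → -1). Not NE.
(Premium, Mid, Premium): Firm A gets 3, best alternative -5; Firm B gets -1, best alternative -4; Firm C gets -2, best alternative -3. No profitable deviation — NE.
(Premium, Mid, Ultra): Firm A can switch to High (1 → 4). Not NE.
(Premium, High, Premium): Firm A can switch to High (-1 → 5). Not NE.
(Premium, High, Ultra): Firm A gets -1, best alternative -4; Firm B gets 3, best alternative -3; Firm C gets 5, best alternative -5. No profitable deviation — NE.

The pure Nash equilibria are (Premium, Mid, Premium) and (Premium, High, Ultra).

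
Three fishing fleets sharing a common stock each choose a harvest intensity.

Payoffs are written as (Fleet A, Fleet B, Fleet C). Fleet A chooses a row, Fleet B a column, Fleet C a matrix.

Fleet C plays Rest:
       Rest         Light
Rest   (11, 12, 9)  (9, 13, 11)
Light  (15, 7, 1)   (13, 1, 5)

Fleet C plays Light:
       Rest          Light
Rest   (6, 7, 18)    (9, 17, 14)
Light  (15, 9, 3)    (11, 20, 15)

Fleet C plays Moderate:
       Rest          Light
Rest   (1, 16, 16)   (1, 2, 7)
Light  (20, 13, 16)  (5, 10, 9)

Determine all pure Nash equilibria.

The pure Nash equilibria are (Light, Rest, Moderate), (Light, Light, Light).

For each player, find the best response to each opponent profile; mutual best responses are the pure NE.
Fleet A against (Rest, Rest): payoffs 11, 15 → best response Light.
Fleet A against (Rest, Light): payoffs 6, 15 → best response Light.
Fleet A against (Rest, Moderate): payoffs 1, 20 → best response Light.
Fleet A against (Light, Rest): payoffs 9, 13 → best response Light.
Fleet A against (Light, Light): payoffs 9, 11 → best response Light.
Fleet A against (Light, Moderate): payoffs 1, 5 → best response Light.
Fleet B against (Rest, Rest): payoffs 12, 13 → best response Light.
Fleet B against (Rest, Light): payoffs 7, 17 → best response Light.
Fleet B against (Rest, Moderate): payoffs 16, 2 → best response Rest.
Fleet B against (Light, Rest): payoffs 7, 1 → best response Rest.
Fleet B against (Light, Light): payoffs 9, 20 → best response Light.
Fleet B against (Light, Moderate): payoffs 13, 10 → best response Rest.
Fleet C against (Rest, Rest): payoffs 9, 18, 16 → best response Light.
Fleet C against (Rest, Light): payoffs 11, 14, 7 → best response Light.
Fleet C against (Light, Rest): payoffs 1, 3, 16 → best response Moderate.
Fleet C against (Light, Light): payoffs 5, 15, 9 → best response Light.
Mutual best responses: (Light, Rest, Moderate); (Light, Light, Light).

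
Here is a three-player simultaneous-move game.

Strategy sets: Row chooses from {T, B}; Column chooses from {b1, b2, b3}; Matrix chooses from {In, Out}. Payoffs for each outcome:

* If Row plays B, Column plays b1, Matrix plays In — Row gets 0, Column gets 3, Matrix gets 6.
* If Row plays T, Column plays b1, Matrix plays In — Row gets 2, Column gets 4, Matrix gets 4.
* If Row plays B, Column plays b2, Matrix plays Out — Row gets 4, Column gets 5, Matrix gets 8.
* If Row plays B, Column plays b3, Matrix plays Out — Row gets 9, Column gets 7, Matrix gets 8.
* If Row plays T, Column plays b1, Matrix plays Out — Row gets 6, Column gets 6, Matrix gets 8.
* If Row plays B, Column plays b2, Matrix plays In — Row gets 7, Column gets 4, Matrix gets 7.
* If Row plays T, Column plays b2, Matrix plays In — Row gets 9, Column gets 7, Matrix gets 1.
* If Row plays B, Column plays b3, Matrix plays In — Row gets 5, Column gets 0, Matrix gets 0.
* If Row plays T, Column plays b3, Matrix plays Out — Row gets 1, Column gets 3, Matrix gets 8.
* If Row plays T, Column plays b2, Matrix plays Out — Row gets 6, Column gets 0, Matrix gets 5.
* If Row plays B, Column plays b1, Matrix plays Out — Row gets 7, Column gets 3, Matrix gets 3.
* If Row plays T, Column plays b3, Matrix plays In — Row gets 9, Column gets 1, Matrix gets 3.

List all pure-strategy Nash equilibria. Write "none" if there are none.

Mark each player's best response to every combination of opponents' strategies; a profile where every player is best-responding is a pure Nash equilibrium.
Row against (b1, In): payoffs 2, 0 → best response T.
Row against (b1, Out): payoffs 6, 7 → best response B.
Row against (b2, In): payoffs 9, 7 → best response T.
Row against (b2, Out): payoffs 6, 4 → best response T.
Row against (b3, In): payoffs 9, 5 → best response T.
Row against (b3, Out): payoffs 1, 9 → best response B.
Column against (T, In): payoffs 4, 7, 1 → best response b2.
Column against (T, Out): payoffs 6, 0, 3 → best response b1.
Column against (B, In): payoffs 3, 4, 0 → best response b2.
Column against (B, Out): payoffs 3, 5, 7 → best response b3.
Matrix against (T, b1): payoffs 4, 8 → best response Out.
Matrix against (T, b2): payoffs 1, 5 → best response Out.
Matrix against (T, b3): payoffs 3, 8 → best response Out.
Matrix against (B, b1): payoffs 6, 3 → best response In.
Matrix against (B, b2): payoffs 7, 8 → best response Out.
Matrix against (B, b3): payoffs 0, 8 → best response Out.
Mutual best responses: (B, b3, Out).

Pure NE: (B, b3, Out)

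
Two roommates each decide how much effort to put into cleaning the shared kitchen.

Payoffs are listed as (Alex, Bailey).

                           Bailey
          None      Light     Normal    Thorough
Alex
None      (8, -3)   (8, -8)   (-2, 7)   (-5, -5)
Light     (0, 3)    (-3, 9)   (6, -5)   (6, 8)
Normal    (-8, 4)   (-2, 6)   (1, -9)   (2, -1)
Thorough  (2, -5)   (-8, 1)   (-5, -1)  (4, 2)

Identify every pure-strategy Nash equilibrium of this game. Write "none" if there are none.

No pure-strategy Nash equilibrium.

(None, None): Bailey can switch to Normal (-3 → 7). Not NE.
(None, Light): Bailey can switch to None (-8 → -3). Not NE.
(None, Normal): Alex can switch to Light (-2 → 6). Not NE.
(None, Thorough): Alex can switch to Light (-5 → 6). Not NE.
(Light, None): Alex can switch to None (0 → 8). Not NE.
(Light, Light): Alex can switch to None (-3 → 8). Not NE.
(Light, Normal): Bailey can switch to None (-5 → 3). Not NE.
(Light, Thorough): Bailey can switch to Light (8 → 9). Not NE.
(Normal, None): Alex can switch to None (-8 → 8). Not NE.
(Normal, Light): Alex can switch to None (-2 → 8). Not NE.
(The remaining 6 profiles each have a profitable deviation by the same check.)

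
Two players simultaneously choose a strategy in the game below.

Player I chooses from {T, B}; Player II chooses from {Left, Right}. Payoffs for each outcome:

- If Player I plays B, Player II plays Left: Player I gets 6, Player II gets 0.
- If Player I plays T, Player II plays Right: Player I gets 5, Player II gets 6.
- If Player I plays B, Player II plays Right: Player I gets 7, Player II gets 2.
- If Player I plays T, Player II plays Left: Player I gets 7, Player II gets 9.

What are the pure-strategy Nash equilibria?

(T, Left); (B, Right)

Player I against Left: payoffs 7, 6 → best response T.
Player I against Right: payoffs 5, 7 → best response B.
Player II against T: payoffs 9, 6 → best response Left.
Player II against B: payoffs 0, 2 → best response Right.
Mutual best responses: (T, Left); (B, Right).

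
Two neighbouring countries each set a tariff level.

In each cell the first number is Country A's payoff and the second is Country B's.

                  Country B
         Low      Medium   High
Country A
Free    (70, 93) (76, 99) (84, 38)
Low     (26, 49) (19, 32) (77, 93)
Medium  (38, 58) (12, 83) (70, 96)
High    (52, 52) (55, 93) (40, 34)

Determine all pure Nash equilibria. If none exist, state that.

Pure NE: (Free, Medium)

(Free, Low): Country B can switch to Medium (93 → 99). Not NE.
(Free, Medium): Country A gets 76, best alternative 55; Country B gets 99, best alternative 93. No profitable deviation — NE.
(Free, High): Country B can switch to Low (38 → 93). Not NE.
(Low, Low): Country A can switch to Free (26 → 70). Not NE.
(Low, Medium): Country A can switch to Free (19 → 76). Not NE.
(Low, High): Country A can switch to Free (77 → 84). Not NE.
(Medium, Low): Country A can switch to Free (38 → 70). Not NE.
(The remaining 5 profiles each have a profitable deviation by the same check.)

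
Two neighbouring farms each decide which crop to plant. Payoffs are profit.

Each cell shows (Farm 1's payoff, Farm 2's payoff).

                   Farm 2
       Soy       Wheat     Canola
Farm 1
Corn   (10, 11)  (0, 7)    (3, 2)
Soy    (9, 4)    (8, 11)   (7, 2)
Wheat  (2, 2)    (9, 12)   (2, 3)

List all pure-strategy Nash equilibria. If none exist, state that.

(Corn, Soy): Farm 1 gets 10, best alternative 9; Farm 2 gets 11, best alternative 7. No profitable deviation — NE.
(Corn, Wheat): Farm 1 can switch to Soy (0 → 8). Not NE.
(Corn, Canola): Farm 1 can switch to Soy (3 → 7). Not NE.
(Soy, Soy): Farm 1 can switch to Corn (9 → 10). Not NE.
(Soy, Wheat): Farm 1 can switch to Wheat (8 → 9). Not NE.
(Soy, Canola): Farm 2 can switch to Soy (2 → 4). Not NE.
(Wheat, Soy): Farm 1 can switch to Corn (2 → 10). Not NE.
(Wheat, Wheat): Farm 1 gets 9, best alternative 8; Farm 2 gets 12, best alternative 3. No profitable deviation — NE.
(The remaining 1 profile has a profitable deviation by the same check.)

(Corn, Soy) and (Wheat, Wheat)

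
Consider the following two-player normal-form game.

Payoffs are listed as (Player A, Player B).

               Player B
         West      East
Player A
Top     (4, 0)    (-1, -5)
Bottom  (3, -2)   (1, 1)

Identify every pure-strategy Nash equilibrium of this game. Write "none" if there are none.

(Top, West): Player A gets 4, best alternative 3; Player B gets 0, best alternative -5. No profitable deviation — NE.
(Top, East): Player A can switch to Bottom (-1 → 1). Not NE.
(Bottom, West): Player A can switch to Top (3 → 4). Not NE.
(Bottom, East): Player A gets 1, best alternative -1; Player B gets 1, best alternative -2. No profitable deviation — NE.

(Top, West), (Bottom, East)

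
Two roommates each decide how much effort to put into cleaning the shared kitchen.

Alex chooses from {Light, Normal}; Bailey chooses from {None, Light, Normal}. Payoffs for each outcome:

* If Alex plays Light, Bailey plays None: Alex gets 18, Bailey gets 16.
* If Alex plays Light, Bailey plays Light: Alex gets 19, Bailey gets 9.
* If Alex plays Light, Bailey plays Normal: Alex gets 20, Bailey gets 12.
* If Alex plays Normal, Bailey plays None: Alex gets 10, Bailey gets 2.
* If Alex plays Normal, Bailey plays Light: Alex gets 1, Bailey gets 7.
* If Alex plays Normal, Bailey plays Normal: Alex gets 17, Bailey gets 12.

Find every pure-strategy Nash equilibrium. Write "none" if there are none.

(Light, None)

For each player, find the best response to each opponent profile; mutual best responses are the pure NE.
Alex against None: payoffs 18, 10 → best response Light.
Alex against Light: payoffs 19, 1 → best response Light.
Alex against Normal: payoffs 20, 17 → best response Light.
Bailey against Light: payoffs 16, 9, 12 → best response None.
Bailey against Normal: payoffs 2, 7, 12 → best response Normal.
Mutual best responses: (Light, None).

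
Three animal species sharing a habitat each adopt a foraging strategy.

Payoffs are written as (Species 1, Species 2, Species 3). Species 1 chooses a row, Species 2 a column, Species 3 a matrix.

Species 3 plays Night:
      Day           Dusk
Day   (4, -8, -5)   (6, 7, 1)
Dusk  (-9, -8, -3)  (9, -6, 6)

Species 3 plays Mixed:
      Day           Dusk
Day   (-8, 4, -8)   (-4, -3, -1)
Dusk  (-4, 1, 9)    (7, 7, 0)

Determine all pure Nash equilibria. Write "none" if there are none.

The unique pure-strategy Nash equilibrium is (Dusk, Dusk, Night).

(Day, Day, Night): Species 2 can switch to Dusk (-8 → 7). Not NE.
(Day, Day, Mixed): Species 1 can switch to Dusk (-8 → -4). Not NE.
(Day, Dusk, Night): Species 1 can switch to Dusk (6 → 9). Not NE.
(Day, Dusk, Mixed): Species 1 can switch to Dusk (-4 → 7). Not NE.
(Dusk, Day, Night): Species 1 can switch to Day (-9 → 4). Not NE.
(Dusk, Day, Mixed): Species 2 can switch to Dusk (1 → 7). Not NE.
(Dusk, Dusk, Night): Species 1 gets 9, best alternative 6; Species 2 gets -6, best alternative -8; Species 3 gets 6, best alternative 0. No profitable deviation — NE.
(Dusk, Dusk, Mixed): Species 3 can switch to Night (0 → 6). Not NE.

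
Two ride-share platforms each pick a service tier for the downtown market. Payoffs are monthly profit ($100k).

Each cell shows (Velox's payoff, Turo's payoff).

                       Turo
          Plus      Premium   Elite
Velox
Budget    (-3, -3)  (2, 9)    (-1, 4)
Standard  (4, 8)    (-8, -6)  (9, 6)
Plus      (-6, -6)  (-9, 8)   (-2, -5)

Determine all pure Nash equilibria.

Pure-strategy Nash equilibria: (Budget, Premium) and (Standard, Plus)

(Budget, Plus): Velox can switch to Standard (-3 → 4). Not NE.
(Budget, Premium): Velox gets 2, best alternative -8; Turo gets 9, best alternative 4. No profitable deviation — NE.
(Budget, Elite): Velox can switch to Standard (-1 → 9). Not NE.
(Standard, Plus): Velox gets 4, best alternative -3; Turo gets 8, best alternative 6. No profitable deviation — NE.
(Standard, Premium): Velox can switch to Budget (-8 → 2). Not NE.
(Standard, Elite): Turo can switch to Plus (6 → 8). Not NE.
(Plus, Plus): Velox can switch to Budget (-6 → -3). Not NE.
(Plus, Premium): Velox can switch to Budget (-9 → 2). Not NE.
(Plus, Elite): Velox can switch to Budget (-2 → -1). Not NE.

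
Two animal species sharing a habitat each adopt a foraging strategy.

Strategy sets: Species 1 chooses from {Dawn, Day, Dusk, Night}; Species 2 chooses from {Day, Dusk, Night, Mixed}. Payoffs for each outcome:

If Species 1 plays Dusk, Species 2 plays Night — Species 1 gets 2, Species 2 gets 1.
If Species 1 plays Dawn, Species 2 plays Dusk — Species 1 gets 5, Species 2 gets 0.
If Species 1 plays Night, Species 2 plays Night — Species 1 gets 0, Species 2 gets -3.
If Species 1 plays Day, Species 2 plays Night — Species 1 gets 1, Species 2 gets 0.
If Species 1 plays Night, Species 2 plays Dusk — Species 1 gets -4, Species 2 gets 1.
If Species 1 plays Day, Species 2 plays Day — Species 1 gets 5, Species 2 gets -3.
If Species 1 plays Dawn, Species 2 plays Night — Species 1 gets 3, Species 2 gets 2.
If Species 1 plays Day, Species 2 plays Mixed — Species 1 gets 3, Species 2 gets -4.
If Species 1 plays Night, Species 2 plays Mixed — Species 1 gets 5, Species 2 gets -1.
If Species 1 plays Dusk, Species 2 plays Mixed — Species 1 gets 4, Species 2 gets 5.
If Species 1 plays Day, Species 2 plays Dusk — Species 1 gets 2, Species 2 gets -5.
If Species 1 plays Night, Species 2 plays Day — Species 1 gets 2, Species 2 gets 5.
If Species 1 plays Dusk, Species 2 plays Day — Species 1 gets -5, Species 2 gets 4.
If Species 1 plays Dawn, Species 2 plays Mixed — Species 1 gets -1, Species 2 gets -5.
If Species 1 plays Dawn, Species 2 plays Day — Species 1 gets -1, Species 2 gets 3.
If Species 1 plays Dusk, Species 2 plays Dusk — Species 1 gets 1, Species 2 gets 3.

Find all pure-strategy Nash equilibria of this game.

No pure-strategy Nash equilibrium.

(Dawn, Day): Species 1 can switch to Day (-1 → 5). Not NE.
(Dawn, Dusk): Species 2 can switch to Day (0 → 3). Not NE.
(Dawn, Night): Species 2 can switch to Day (2 → 3). Not NE.
(Dawn, Mixed): Species 1 can switch to Day (-1 → 3). Not NE.
(Day, Day): Species 2 can switch to Night (-3 → 0). Not NE.
(Day, Dusk): Species 1 can switch to Dawn (2 → 5). Not NE.
(Day, Night): Species 1 can switch to Dawn (1 → 3). Not NE.
(Day, Mixed): Species 1 can switch to Dusk (3 → 4). Not NE.
(Dusk, Day): Species 1 can switch to Dawn (-5 → -1). Not NE.
(Dusk, Dusk): Species 1 can switch to Dawn (1 → 5). Not NE.
(Dusk, Night): Species 1 can switch to Dawn (2 → 3). Not NE.
(Dusk, Mixed): Species 1 can switch to Night (4 → 5). Not NE.
(The remaining 4 profiles each have a profitable deviation by the same check.)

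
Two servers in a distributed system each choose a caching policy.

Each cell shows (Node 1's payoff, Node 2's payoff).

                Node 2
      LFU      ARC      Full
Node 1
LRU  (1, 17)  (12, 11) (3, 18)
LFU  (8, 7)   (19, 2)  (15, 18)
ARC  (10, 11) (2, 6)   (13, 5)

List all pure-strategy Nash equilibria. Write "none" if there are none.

Pure-strategy Nash equilibria: (LFU, Full); (ARC, LFU)

Node 1 against LFU: payoffs 1, 8, 10 → best response ARC.
Node 1 against ARC: payoffs 12, 19, 2 → best response LFU.
Node 1 against Full: payoffs 3, 15, 13 → best response LFU.
Node 2 against LRU: payoffs 17, 11, 18 → best response Full.
Node 2 against LFU: payoffs 7, 2, 18 → best response Full.
Node 2 against ARC: payoffs 11, 6, 5 → best response LFU.
Mutual best responses: (LFU, Full); (ARC, LFU).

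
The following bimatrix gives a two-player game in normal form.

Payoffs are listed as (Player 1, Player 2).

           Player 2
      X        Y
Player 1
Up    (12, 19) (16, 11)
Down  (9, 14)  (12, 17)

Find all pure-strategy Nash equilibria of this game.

Player 1 against X: payoffs 12, 9 → best response Up.
Player 1 against Y: payoffs 16, 12 → best response Up.
Player 2 against Up: payoffs 19, 11 → best response X.
Player 2 against Down: payoffs 14, 17 → best response Y.
Mutual best responses: (Up, X).

The unique pure-strategy Nash equilibrium is (Up, X).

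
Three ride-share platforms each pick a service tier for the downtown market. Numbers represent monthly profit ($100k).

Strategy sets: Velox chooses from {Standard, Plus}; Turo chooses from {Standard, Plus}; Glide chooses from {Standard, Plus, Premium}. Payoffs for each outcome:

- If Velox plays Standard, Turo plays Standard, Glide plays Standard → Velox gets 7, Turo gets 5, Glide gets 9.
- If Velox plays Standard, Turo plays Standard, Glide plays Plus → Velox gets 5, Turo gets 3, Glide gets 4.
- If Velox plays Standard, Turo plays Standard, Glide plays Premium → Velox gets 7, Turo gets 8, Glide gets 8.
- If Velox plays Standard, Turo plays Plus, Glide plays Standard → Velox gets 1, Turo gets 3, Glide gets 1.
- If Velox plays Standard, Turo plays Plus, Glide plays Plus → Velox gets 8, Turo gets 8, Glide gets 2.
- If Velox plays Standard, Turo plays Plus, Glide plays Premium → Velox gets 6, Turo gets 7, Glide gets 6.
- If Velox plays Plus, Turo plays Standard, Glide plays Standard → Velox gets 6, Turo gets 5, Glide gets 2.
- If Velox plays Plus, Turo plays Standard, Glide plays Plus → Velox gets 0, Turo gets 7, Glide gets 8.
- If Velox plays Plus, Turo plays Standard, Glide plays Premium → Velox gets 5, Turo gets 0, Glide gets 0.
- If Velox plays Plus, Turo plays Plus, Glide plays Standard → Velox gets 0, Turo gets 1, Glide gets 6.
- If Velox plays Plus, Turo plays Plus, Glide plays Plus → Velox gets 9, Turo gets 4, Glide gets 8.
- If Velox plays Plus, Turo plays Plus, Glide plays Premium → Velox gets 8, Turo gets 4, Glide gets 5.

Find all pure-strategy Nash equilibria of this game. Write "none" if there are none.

The unique pure-strategy Nash equilibrium is (Standard, Standard, Standard).

For each strategy profile, look for a profitable unilateral deviation.
(Standard, Standard, Standard): Velox gets 7, best alternative 6; Turo gets 5, best alternative 3; Glide gets 9, best alternative 8. No profitable deviation — NE.
(Standard, Standard, Plus): Turo can switch to Plus (3 → 8). Not NE.
(Standard, Standard, Premium): Glide can switch to Standard (8 → 9). Not NE.
(Standard, Plus, Standard): Turo can switch to Standard (3 → 5). Not NE.
(Standard, Plus, Plus): Velox can switch to Plus (8 → 9). Not NE.
(Standard, Plus, Premium): Velox can switch to Plus (6 → 8). Not NE.
(Plus, Standard, Standard): Velox can switch to Standard (6 → 7). Not NE.
(Plus, Standard, Plus): Velox can switch to Standard (0 → 5). Not NE.
(Plus, Standard, Premium): Velox can switch to Standard (5 → 7). Not NE.
(Plus, Plus, Standard): Velox can switch to Standard (0 → 1). Not NE.
(Plus, Plus, Plus): Turo can switch to Standard (4 → 7). Not NE.
(The remaining 1 profile has a profitable deviation by the same check.)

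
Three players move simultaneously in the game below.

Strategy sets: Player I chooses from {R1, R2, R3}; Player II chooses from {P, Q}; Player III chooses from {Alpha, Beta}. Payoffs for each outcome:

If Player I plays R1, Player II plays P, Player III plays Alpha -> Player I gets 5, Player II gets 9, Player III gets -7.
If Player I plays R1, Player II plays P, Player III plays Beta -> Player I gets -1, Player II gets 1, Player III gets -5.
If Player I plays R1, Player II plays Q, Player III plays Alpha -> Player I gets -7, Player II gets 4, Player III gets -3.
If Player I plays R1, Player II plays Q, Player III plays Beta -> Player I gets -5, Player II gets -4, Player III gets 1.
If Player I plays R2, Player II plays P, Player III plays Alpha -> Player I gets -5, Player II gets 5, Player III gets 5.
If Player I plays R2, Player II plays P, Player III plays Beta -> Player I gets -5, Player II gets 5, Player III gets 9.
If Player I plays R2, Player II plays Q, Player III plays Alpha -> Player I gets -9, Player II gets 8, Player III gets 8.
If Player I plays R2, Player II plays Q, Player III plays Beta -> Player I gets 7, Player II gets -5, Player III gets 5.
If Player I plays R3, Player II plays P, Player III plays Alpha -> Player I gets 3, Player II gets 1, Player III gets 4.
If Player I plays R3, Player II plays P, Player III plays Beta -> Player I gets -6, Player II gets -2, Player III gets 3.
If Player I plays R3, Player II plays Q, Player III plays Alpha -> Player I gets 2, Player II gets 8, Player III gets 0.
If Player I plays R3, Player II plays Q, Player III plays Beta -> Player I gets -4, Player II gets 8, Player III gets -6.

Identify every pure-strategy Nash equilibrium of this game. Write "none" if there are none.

The pure Nash equilibria are (R1, P, Beta); (R3, Q, Alpha).

Player I against (P, Alpha): payoffs 5, -5, 3 → best response R1.
Player I against (P, Beta): payoffs -1, -5, -6 → best response R1.
Player I against (Q, Alpha): payoffs -7, -9, 2 → best response R3.
Player I against (Q, Beta): payoffs -5, 7, -4 → best response R2.
Player II against (R1, Alpha): payoffs 9, 4 → best response P.
Player II against (R1, Beta): payoffs 1, -4 → best response P.
Player II against (R2, Alpha): payoffs 5, 8 → best response Q.
Player II against (R2, Beta): payoffs 5, -5 → best response P.
Player II against (R3, Alpha): payoffs 1, 8 → best response Q.
Player II against (R3, Beta): payoffs -2, 8 → best response Q.
Player III against (R1, P): payoffs -7, -5 → best response Beta.
Player III against (R1, Q): payoffs -3, 1 → best response Beta.
Player III against (R2, P): payoffs 5, 9 → best response Beta.
Player III against (R2, Q): payoffs 8, 5 → best response Alpha.
Player III against (R3, P): payoffs 4, 3 → best response Alpha.
Player III against (R3, Q): payoffs 0, -6 → best response Alpha.
Mutual best responses: (R1, P, Beta); (R3, Q, Alpha).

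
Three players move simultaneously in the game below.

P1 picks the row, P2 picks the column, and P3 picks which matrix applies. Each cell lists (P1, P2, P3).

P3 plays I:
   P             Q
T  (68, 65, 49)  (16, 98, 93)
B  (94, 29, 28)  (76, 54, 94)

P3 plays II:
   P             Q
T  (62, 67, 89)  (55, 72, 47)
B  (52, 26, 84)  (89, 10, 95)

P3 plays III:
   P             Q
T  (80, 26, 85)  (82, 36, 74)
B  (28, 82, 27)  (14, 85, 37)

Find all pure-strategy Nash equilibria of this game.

P1 against (P, I): payoffs 68, 94 → best response B.
P1 against (P, II): payoffs 62, 52 → best response T.
P1 against (P, III): payoffs 80, 28 → best response T.
P1 against (Q, I): payoffs 16, 76 → best response B.
P1 against (Q, II): payoffs 55, 89 → best response B.
P1 against (Q, III): payoffs 82, 14 → best response T.
P2 against (T, I): payoffs 65, 98 → best response Q.
P2 against (T, II): payoffs 67, 72 → best response Q.
P2 against (T, III): payoffs 26, 36 → best response Q.
P2 against (B, I): payoffs 29, 54 → best response Q.
P2 against (B, II): payoffs 26, 10 → best response P.
P2 against (B, III): payoffs 82, 85 → best response Q.
P3 against (T, P): payoffs 49, 89, 85 → best response II.
P3 against (T, Q): payoffs 93, 47, 74 → best response I.
P3 against (B, P): payoffs 28, 84, 27 → best response II.
P3 against (B, Q): payoffs 94, 95, 37 → best response II.
No profile is a mutual best response for all players.

This game has no pure Nash equilibrium.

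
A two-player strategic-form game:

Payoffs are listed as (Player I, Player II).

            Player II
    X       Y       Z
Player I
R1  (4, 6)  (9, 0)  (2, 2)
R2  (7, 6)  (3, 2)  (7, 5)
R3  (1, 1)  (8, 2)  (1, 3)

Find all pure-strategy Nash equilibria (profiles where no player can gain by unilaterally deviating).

Pure NE: (R2, X)

Player I against X: payoffs 4, 7, 1 → best response R2.
Player I against Y: payoffs 9, 3, 8 → best response R1.
Player I against Z: payoffs 2, 7, 1 → best response R2.
Player II against R1: payoffs 6, 0, 2 → best response X.
Player II against R2: payoffs 6, 2, 5 → best response X.
Player II against R3: payoffs 1, 2, 3 → best response Z.
Mutual best responses: (R2, X).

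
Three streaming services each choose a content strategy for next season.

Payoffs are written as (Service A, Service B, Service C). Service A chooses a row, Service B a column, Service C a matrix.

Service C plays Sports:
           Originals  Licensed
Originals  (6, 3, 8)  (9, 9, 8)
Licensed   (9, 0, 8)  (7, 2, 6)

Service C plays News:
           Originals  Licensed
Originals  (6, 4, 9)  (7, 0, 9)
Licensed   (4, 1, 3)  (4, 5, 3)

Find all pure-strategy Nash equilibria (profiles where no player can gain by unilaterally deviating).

(Originals, Originals, News)

Check each profile: it is a Nash equilibrium iff no player can strictly gain by switching unilaterally.
(Originals, Originals, Sports): Service A can switch to Licensed (6 → 9). Not NE.
(Originals, Originals, News): Service A gets 6, best alternative 4; Service B gets 4, best alternative 0; Service C gets 9, best alternative 8. No profitable deviation — NE.
(Originals, Licensed, Sports): Service C can switch to News (8 → 9). Not NE.
(Originals, Licensed, News): Service B can switch to Originals (0 → 4). Not NE.
(Licensed, Originals, Sports): Service B can switch to Licensed (0 → 2). Not NE.
(Licensed, Originals, News): Service A can switch to Originals (4 → 6). Not NE.
(Licensed, Licensed, Sports): Service A can switch to Originals (7 → 9). Not NE.
(The remaining 1 profile has a profitable deviation by the same check.)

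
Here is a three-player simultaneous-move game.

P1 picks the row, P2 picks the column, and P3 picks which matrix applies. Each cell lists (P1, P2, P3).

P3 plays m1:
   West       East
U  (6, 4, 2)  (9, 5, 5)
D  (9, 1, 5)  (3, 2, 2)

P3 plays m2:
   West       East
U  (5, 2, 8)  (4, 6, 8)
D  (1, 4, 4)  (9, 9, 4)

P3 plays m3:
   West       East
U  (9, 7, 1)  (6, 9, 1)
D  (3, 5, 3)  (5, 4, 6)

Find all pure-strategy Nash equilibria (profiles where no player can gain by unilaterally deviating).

There is no pure-strategy Nash equilibrium.

For each player, find the best response to each opponent profile; mutual best responses are the pure NE.
P1 against (West, m1): payoffs 6, 9 → best response D.
P1 against (West, m2): payoffs 5, 1 → best response U.
P1 against (West, m3): payoffs 9, 3 → best response U.
P1 against (East, m1): payoffs 9, 3 → best response U.
P1 against (East, m2): payoffs 4, 9 → best response D.
P1 against (East, m3): payoffs 6, 5 → best response U.
P2 against (U, m1): payoffs 4, 5 → best response East.
P2 against (U, m2): payoffs 2, 6 → best response East.
P2 against (U, m3): payoffs 7, 9 → best response East.
P2 against (D, m1): payoffs 1, 2 → best response East.
P2 against (D, m2): payoffs 4, 9 → best response East.
P2 against (D, m3): payoffs 5, 4 → best response West.
P3 against (U, West): payoffs 2, 8, 1 → best response m2.
P3 against (U, East): payoffs 5, 8, 1 → best response m2.
P3 against (D, West): payoffs 5, 4, 3 → best response m1.
P3 against (D, East): payoffs 2, 4, 6 → best response m3.
No profile is a mutual best response for all players.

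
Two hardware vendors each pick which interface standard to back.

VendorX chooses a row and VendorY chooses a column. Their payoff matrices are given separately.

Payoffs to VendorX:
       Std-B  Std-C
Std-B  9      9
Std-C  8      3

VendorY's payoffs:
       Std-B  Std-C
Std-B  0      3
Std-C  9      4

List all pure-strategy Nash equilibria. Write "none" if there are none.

VendorX against Std-B: payoffs 9, 8 → best response Std-B.
VendorX against Std-C: payoffs 9, 3 → best response Std-B.
VendorY against Std-B: payoffs 0, 3 → best response Std-C.
VendorY against Std-C: payoffs 9, 4 → best response Std-B.
Mutual best responses: (Std-B, Std-C).

(Std-B, Std-C)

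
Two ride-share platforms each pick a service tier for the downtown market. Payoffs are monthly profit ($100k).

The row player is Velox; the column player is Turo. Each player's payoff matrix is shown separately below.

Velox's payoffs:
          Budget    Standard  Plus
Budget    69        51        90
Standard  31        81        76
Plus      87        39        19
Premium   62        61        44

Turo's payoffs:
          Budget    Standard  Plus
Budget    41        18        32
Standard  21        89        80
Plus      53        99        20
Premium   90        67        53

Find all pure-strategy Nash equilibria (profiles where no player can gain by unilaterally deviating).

For each player, find the best response to each opponent profile; mutual best responses are the pure NE.
Velox against Budget: payoffs 69, 31, 87, 62 → best response Plus.
Velox against Standard: payoffs 51, 81, 39, 61 → best response Standard.
Velox against Plus: payoffs 90, 76, 19, 44 → best response Budget.
Turo against Budget: payoffs 41, 18, 32 → best response Budget.
Turo against Standard: payoffs 21, 89, 80 → best response Standard.
Turo against Plus: payoffs 53, 99, 20 → best response Standard.
Turo against Premium: payoffs 90, 67, 53 → best response Budget.
Mutual best responses: (Standard, Standard).

(Standard, Standard)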